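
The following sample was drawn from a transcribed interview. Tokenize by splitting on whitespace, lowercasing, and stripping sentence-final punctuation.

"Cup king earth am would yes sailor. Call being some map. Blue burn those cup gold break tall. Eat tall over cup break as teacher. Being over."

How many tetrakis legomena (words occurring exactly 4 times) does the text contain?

Frequencies: cup:3, being:2, break:2, tall:2, over:2, king:1, earth:1, am:1, would:1, yes:1, sailor:1, call:1, some:1, map:1, blue:1, burn:1, those:1, gold:1, eat:1, as:1, … (1 more, each freq 1)
Words with frequency 4: (none)

0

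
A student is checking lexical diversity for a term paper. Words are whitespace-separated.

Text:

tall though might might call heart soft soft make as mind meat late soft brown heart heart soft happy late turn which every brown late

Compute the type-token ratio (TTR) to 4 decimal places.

N = 25 tokens, V = 16 types.
TTR = V / N = 16 / 25 = 0.6400

0.6400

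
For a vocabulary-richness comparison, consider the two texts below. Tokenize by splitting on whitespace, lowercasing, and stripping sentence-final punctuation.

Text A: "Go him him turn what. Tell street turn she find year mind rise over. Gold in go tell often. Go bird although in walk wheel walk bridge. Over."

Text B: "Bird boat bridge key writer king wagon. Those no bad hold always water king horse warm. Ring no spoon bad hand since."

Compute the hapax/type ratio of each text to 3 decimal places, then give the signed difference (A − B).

A: hapax=13, V=20, ratio=0.650
B: hapax=16, V=19, ratio=0.842
Difference = 0.650 − 0.842 = -0.192

-0.192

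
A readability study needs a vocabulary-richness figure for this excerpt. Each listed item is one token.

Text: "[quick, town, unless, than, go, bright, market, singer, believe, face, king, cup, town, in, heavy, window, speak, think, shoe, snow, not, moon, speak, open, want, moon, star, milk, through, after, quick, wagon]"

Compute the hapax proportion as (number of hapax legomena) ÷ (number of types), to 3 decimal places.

Frequencies: quick:2, town:2, speak:2, moon:2, unless:1, than:1, go:1, bright:1, market:1, singer:1, believe:1, face:1, king:1, cup:1, in:1, heavy:1, window:1, think:1, shoe:1, snow:1, … (8 more, each freq 1)
Hapax count = 24; type count = 28.
Ratio = 24 / 28 = 0.857

0.857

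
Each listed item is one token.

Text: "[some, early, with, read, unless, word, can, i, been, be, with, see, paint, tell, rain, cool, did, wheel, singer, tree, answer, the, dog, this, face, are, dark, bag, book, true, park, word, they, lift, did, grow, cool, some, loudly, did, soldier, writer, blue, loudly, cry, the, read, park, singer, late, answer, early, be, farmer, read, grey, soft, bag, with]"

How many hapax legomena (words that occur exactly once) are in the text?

Frequencies: with:3, read:3, did:3, some:2, early:2, word:2, be:2, cool:2, singer:2, answer:2, the:2, bag:2, park:2, loudly:2, unless:1, can:1, i:1, been:1, see:1, paint:1, … (22 more, each freq 1)
Hapax (freq=1): are, been, blue, book, can, cry, dark, dog, face, farmer, grey, grow, i, late, lift, paint, rain, see, soft, soldier, tell, they, this, tree, true, unless, wheel, writer

28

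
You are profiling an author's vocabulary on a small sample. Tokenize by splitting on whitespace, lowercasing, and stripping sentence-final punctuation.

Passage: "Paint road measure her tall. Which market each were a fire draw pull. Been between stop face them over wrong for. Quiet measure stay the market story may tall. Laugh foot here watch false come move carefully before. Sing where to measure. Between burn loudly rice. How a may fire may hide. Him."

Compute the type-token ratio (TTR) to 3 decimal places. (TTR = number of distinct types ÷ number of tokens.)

0.830

N = 53 tokens, V = 44 types.
TTR = V / N = 44 / 53 = 0.830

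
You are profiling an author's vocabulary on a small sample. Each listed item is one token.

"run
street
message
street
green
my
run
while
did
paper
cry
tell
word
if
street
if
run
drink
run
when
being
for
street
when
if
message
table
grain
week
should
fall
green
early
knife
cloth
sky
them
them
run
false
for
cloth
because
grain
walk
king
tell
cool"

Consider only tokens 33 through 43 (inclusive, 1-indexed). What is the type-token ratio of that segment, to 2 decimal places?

0.82

Segment tokens 33–43: early, knife, cloth, sky, them, them, run, false, for, cloth, because
Segment N = 11, segment V = 9.
TTR = 9 / 11 = 0.82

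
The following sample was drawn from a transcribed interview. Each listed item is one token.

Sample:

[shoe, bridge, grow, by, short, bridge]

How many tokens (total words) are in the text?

6

Tokens: shoe, bridge, grow, by, short, bridge
N = 6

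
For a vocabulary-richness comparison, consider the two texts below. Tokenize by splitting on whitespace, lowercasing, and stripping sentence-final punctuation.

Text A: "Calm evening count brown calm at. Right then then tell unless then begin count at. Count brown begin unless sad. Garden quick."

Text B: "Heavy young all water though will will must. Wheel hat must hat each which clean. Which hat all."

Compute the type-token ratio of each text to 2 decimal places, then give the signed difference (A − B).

-0.08

TTR(A) = 13/22 = 0.59
TTR(B) = 12/18 = 0.67
Difference = 0.59 − 0.67 = -0.08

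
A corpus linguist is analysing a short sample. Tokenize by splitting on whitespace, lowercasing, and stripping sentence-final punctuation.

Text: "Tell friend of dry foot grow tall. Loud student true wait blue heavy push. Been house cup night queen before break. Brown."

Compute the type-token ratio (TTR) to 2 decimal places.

1.00

N = 22 tokens, V = 22 types.
TTR = V / N = 22 / 22 = 1.00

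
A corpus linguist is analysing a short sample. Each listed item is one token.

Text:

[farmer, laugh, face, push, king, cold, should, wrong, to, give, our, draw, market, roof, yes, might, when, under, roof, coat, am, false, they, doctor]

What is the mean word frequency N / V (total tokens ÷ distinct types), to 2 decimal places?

N = 24 tokens, V = 23 types.
Mean frequency = N / V = 24 / 23 = 1.04

1.04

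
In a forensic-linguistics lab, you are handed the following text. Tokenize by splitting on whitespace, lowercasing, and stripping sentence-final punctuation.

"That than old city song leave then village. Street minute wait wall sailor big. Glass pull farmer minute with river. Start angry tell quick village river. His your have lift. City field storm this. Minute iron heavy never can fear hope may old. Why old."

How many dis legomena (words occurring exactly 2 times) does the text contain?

Frequencies: old:3, minute:3, city:2, village:2, river:2, that:1, than:1, song:1, leave:1, then:1, street:1, wait:1, wall:1, sailor:1, big:1, glass:1, pull:1, farmer:1, with:1, start:1, … (18 more, each freq 1)
Words with frequency 2: city, river, village

3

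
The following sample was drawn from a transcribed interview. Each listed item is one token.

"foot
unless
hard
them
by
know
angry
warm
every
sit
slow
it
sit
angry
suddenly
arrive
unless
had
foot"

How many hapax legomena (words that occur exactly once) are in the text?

Frequencies: foot:2, unless:2, angry:2, sit:2, hard:1, them:1, by:1, know:1, warm:1, every:1, slow:1, it:1, suddenly:1, arrive:1, had:1
Hapax (freq=1): arrive, by, every, had, hard, it, know, slow, suddenly, them, warm

11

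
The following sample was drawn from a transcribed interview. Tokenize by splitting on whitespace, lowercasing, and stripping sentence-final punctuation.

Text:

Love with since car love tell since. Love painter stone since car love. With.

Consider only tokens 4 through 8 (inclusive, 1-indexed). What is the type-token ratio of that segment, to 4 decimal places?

0.8000

Segment tokens 4–8: car, love, tell, since, love
Segment N = 5, segment V = 4.
TTR = 4 / 5 = 0.8000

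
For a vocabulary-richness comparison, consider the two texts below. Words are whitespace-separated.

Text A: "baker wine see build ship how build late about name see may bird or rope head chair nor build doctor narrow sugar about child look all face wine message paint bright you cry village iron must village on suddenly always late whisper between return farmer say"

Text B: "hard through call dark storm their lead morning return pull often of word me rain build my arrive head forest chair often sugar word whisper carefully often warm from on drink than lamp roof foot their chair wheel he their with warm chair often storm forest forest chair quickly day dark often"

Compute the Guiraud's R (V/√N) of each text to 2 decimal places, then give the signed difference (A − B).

A: V=39, N=46, R=5.75
B: V=37, N=52, R=5.13
Difference = 5.75 − 5.13 = 0.62

0.62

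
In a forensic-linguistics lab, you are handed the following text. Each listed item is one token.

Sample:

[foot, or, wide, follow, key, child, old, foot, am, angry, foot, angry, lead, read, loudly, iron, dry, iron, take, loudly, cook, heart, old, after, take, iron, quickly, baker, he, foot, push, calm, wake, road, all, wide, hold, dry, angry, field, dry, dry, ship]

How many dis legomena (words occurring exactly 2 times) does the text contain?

4

Frequencies: foot:4, dry:4, angry:3, iron:3, wide:2, old:2, loudly:2, take:2, or:1, follow:1, key:1, child:1, am:1, lead:1, read:1, cook:1, heart:1, after:1, quickly:1, baker:1, … (9 more, each freq 1)
Words with frequency 2: loudly, old, take, wide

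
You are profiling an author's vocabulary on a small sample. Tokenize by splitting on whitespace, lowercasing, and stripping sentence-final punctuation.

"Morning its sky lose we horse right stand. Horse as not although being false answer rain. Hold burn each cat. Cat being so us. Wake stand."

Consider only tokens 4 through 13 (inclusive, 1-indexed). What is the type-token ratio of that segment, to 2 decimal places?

Segment tokens 4–13: lose, we, horse, right, stand, horse, as, not, although, being
Segment N = 10, segment V = 9.
TTR = 9 / 10 = 0.90

0.90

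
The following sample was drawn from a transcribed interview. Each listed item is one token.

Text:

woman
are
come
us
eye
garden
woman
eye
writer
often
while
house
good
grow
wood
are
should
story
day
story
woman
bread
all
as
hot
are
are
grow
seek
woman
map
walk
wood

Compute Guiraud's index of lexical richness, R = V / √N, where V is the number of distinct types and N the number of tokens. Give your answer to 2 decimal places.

N = 33, V = 23.
√N = 5.744563
R = 23 / 5.744563 = 4.00

4.00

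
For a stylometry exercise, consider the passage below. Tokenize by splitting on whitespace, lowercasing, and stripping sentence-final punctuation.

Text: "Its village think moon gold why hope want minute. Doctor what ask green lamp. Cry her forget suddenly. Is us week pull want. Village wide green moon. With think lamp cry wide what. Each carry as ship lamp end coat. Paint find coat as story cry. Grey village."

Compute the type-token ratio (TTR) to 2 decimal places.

0.71

N = 48 tokens, V = 34 types.
TTR = V / N = 34 / 48 = 0.71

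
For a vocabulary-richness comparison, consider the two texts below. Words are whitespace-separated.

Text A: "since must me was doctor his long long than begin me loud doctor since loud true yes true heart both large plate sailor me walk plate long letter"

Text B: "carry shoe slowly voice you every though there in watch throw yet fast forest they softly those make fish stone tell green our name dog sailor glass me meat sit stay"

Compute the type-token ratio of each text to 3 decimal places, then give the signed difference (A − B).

-0.321

TTR(A) = 19/28 = 0.679
TTR(B) = 31/31 = 1.000
Difference = 0.679 − 1.000 = -0.321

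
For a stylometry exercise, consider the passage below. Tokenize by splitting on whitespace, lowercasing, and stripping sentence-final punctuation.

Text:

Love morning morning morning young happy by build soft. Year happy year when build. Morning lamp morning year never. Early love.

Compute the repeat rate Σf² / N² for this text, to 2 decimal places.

Frequencies: morning:5, year:3, love:2, happy:2, build:2, young:1, by:1, soft:1, when:1, lamp:1, never:1, early:1
Σf² = 53; N² = 441
Repeat rate = 53 / 441 = 0.12

0.12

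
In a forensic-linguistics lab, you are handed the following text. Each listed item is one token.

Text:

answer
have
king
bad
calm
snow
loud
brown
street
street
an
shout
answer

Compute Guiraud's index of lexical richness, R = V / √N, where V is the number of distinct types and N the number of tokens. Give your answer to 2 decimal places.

3.05

N = 13, V = 11.
√N = 3.605551
R = 11 / 3.605551 = 3.05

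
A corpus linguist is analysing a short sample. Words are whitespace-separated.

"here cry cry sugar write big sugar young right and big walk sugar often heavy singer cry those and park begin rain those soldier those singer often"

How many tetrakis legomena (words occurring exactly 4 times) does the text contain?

Frequencies: cry:3, sugar:3, those:3, big:2, and:2, often:2, singer:2, here:1, write:1, young:1, right:1, walk:1, heavy:1, park:1, begin:1, rain:1, soldier:1
Words with frequency 4: (none)

0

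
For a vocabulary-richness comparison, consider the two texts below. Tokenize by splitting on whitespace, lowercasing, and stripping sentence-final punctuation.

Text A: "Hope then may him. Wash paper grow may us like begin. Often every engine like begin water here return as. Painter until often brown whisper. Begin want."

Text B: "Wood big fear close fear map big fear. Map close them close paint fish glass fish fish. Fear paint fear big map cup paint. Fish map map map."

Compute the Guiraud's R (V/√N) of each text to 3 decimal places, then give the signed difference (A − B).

2.344

A: V=22, N=27, R=4.234
B: V=10, N=28, R=1.890
Difference = 4.234 − 1.890 = 2.344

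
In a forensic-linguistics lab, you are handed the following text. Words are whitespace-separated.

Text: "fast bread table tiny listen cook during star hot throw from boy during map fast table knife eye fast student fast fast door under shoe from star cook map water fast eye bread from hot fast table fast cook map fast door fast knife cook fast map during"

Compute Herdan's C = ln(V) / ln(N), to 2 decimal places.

N = 48, V = 20.
ln(V) = 2.995732, ln(N) = 3.871201
C = 2.995732 / 3.871201 = 0.77

0.77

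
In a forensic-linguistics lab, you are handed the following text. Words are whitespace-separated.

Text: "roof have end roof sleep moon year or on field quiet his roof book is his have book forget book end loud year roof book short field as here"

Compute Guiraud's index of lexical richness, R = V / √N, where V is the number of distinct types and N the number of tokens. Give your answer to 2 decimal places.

N = 29, V = 18.
√N = 5.385165
R = 18 / 5.385165 = 3.34

3.34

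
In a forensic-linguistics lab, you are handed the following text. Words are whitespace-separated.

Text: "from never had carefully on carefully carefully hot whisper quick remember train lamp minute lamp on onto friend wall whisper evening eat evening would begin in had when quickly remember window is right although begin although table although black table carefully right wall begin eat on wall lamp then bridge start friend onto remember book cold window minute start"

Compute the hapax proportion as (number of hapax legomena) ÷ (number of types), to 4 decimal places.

0.4545

Frequencies: carefully:4, on:3, remember:3, lamp:3, wall:3, begin:3, although:3, had:2, whisper:2, minute:2, onto:2, friend:2, evening:2, eat:2, window:2, right:2, table:2, start:2, from:1, never:1, … (13 more, each freq 1)
Hapax count = 15; type count = 33.
Ratio = 15 / 33 = 0.4545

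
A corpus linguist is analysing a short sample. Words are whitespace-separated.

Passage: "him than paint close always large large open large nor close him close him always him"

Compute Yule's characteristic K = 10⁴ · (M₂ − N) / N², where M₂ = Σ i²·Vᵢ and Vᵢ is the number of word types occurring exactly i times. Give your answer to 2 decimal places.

Frequencies: him:4, close:3, large:3, always:2, than:1, paint:1, open:1, nor:1
N = 16. Frequency spectrum: V_1=4, V_2=1, V_3=2, V_4=1
M₂ = 1²·4 + 2²·1 + 3²·2 + 4²·1 = 42
K = 10000 × (42 − 16) / 16² = 1015.63

1015.63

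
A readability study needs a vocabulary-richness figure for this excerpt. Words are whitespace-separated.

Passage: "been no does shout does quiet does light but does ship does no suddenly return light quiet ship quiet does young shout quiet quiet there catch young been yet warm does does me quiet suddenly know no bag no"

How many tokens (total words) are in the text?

39

Tokens: been, no, does, shout, does, quiet, does, light, but, does, ship, does, no, suddenly, return, light, quiet, ship, quiet, does, young, shout, quiet, quiet, there, catch, young, been, yet, warm, does, does, me, quiet, suddenly, know, no, bag, no
N = 39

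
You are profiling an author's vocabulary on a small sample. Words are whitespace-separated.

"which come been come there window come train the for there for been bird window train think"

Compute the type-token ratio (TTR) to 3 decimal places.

0.588

N = 17 tokens, V = 10 types.
TTR = V / N = 10 / 17 = 0.588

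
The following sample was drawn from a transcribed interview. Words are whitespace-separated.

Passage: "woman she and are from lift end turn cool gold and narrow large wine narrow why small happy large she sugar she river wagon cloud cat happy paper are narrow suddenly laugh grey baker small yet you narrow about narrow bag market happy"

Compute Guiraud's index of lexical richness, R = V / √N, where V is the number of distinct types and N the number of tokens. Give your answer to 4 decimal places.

4.7275

N = 43, V = 31.
√N = 6.557439
R = 31 / 6.557439 = 4.7275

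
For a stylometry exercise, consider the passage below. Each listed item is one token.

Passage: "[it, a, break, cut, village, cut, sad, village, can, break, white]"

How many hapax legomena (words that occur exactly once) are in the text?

Frequencies: break:2, cut:2, village:2, it:1, a:1, sad:1, can:1, white:1
Hapax (freq=1): a, can, it, sad, white

5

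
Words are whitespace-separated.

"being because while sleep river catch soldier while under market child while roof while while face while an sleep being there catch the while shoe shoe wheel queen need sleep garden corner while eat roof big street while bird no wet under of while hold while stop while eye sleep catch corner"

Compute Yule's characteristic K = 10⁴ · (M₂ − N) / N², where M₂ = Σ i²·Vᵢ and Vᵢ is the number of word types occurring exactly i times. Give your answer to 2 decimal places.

591.72

Frequencies: while:12, sleep:4, catch:3, being:2, under:2, roof:2, shoe:2, corner:2, because:1, river:1, soldier:1, market:1, child:1, face:1, an:1, there:1, the:1, wheel:1, queen:1, need:1, … (11 more, each freq 1)
N = 52. Frequency spectrum: V_1=23, V_2=5, V_3=1, V_4=1, V_12=1
M₂ = 1²·23 + 2²·5 + 3²·1 + 4²·1 + 12²·1 = 212
K = 10000 × (212 − 52) / 52² = 591.72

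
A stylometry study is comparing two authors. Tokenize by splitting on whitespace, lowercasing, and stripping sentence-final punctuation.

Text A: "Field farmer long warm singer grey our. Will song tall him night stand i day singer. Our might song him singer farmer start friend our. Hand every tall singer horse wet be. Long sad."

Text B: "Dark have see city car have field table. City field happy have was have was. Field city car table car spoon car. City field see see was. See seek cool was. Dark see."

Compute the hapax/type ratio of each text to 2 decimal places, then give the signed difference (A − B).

0.38

A: hapax=17, V=24, ratio=0.71
B: hapax=4, V=12, ratio=0.33
Difference = 0.71 − 0.33 = 0.38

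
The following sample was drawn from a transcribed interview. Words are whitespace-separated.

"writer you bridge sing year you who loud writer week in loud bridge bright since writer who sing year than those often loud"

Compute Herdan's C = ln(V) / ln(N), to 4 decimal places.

0.8417

N = 23, V = 14.
ln(V) = 2.639057, ln(N) = 3.135494
C = 2.639057 / 3.135494 = 0.8417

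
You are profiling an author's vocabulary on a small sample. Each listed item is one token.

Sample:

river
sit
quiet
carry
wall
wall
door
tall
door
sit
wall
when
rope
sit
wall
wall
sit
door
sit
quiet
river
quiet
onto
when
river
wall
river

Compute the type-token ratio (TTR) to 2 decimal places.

0.37

N = 27 tokens, V = 10 types.
TTR = V / N = 10 / 27 = 0.37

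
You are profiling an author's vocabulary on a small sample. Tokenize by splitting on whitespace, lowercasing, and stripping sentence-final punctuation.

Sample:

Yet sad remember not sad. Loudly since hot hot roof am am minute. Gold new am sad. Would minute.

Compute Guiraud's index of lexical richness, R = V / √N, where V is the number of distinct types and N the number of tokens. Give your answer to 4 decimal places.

N = 19, V = 13.
√N = 4.358899
R = 13 / 4.358899 = 2.9824

2.9824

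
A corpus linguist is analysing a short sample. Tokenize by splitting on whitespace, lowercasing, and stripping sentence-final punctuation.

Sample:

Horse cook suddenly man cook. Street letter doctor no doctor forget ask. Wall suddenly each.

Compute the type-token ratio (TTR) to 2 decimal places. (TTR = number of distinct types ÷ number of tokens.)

0.80

N = 15 tokens, V = 12 types.
TTR = V / N = 12 / 15 = 0.80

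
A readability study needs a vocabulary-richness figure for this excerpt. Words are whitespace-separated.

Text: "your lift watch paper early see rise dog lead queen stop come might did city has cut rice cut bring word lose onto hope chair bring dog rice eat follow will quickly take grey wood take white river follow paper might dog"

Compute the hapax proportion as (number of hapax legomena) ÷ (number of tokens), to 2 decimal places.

0.60

Frequencies: dog:3, paper:2, might:2, cut:2, rice:2, bring:2, follow:2, take:2, your:1, lift:1, watch:1, early:1, see:1, rise:1, lead:1, queen:1, stop:1, come:1, did:1, city:1, … (13 more, each freq 1)
Hapax count = 25; token count = 42.
Ratio = 25 / 42 = 0.60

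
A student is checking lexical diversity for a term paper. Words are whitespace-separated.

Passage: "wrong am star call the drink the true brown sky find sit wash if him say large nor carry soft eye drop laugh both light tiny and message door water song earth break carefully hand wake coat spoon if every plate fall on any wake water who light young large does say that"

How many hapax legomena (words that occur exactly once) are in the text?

Frequencies: the:2, if:2, say:2, large:2, light:2, water:2, wake:2, wrong:1, am:1, star:1, call:1, drink:1, true:1, brown:1, sky:1, find:1, sit:1, wash:1, him:1, nor:1, … (26 more, each freq 1)
Hapax (freq=1): am, and, any, both, break, brown, call, carefully, carry, coat, does, door, drink, drop, earth, every, eye, fall, find, hand, him, laugh, message, nor, on, plate, sit, sky, soft, song, spoon, star, that, tiny, true, wash, who, wrong, young

39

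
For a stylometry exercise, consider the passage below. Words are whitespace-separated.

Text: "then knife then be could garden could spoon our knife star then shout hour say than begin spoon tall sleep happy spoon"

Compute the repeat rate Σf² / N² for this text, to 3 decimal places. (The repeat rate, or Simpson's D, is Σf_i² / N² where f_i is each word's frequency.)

Frequencies: then:3, spoon:3, knife:2, could:2, be:1, garden:1, our:1, star:1, shout:1, hour:1, say:1, than:1, begin:1, tall:1, sleep:1, happy:1
Σf² = 38; N² = 484
Repeat rate = 38 / 484 = 0.079

0.079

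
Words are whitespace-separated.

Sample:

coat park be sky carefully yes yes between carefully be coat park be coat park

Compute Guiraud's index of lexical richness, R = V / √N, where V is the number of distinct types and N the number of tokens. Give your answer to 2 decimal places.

1.81

N = 15, V = 7.
√N = 3.872983
R = 7 / 3.872983 = 1.81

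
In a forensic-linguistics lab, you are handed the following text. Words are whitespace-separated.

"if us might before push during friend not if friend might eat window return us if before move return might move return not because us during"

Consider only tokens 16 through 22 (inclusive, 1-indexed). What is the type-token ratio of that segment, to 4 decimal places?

Segment tokens 16–22: if, before, move, return, might, move, return
Segment N = 7, segment V = 5.
TTR = 5 / 7 = 0.7143

0.7143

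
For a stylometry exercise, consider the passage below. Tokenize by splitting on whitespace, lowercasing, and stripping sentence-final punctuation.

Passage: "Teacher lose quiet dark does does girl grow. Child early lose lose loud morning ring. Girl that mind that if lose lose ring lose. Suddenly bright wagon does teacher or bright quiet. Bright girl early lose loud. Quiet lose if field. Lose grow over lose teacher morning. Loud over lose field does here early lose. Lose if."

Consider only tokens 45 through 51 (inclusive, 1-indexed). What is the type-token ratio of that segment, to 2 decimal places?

Segment tokens 45–51: lose, teacher, morning, loud, over, lose, field
Segment N = 7, segment V = 6.
TTR = 6 / 7 = 0.86

0.86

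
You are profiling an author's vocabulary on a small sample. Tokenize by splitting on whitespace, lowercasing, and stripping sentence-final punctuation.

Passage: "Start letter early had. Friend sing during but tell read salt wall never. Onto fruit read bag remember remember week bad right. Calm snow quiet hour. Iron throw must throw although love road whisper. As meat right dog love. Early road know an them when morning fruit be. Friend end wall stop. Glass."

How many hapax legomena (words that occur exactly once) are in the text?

Frequencies: early:2, friend:2, read:2, wall:2, fruit:2, remember:2, right:2, throw:2, love:2, road:2, start:1, letter:1, had:1, sing:1, during:1, but:1, tell:1, salt:1, never:1, onto:1, … (23 more, each freq 1)
Hapax (freq=1): although, an, as, bad, bag, be, but, calm, dog, during, end, glass, had, hour, iron, know, letter, meat, morning, must, never, onto, quiet, salt, sing, snow, start, stop, tell, them, week, when, whisper

33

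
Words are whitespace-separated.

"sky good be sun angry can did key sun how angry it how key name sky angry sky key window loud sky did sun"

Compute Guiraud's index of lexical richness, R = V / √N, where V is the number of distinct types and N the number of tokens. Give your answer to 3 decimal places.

2.654

N = 24, V = 13.
√N = 4.898979
R = 13 / 4.898979 = 2.654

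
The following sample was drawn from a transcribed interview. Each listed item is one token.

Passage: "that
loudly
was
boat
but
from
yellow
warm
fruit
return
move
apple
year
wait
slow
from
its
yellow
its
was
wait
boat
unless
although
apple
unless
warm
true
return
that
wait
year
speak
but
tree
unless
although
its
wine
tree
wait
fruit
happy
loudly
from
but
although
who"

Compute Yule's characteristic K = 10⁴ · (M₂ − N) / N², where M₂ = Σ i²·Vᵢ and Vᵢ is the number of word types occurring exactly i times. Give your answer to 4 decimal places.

277.7778

Frequencies: wait:4, but:3, from:3, its:3, unless:3, although:3, that:2, loudly:2, was:2, boat:2, yellow:2, warm:2, fruit:2, return:2, apple:2, year:2, tree:2, move:1, slow:1, true:1, … (4 more, each freq 1)
N = 48. Frequency spectrum: V_1=7, V_2=11, V_3=5, V_4=1
M₂ = 1²·7 + 2²·11 + 3²·5 + 4²·1 = 112
K = 10000 × (112 − 48) / 48² = 277.7778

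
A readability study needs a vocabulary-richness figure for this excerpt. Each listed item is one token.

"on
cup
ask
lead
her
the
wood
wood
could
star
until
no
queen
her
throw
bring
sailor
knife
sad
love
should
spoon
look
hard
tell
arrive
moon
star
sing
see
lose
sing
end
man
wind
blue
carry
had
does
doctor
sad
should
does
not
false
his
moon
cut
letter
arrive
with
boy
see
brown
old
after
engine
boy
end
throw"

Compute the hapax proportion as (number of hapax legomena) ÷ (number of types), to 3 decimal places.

0.723

Frequencies: her:2, wood:2, star:2, throw:2, sad:2, should:2, arrive:2, moon:2, sing:2, see:2, end:2, does:2, boy:2, on:1, cup:1, ask:1, lead:1, the:1, could:1, until:1, … (27 more, each freq 1)
Hapax count = 34; type count = 47.
Ratio = 34 / 47 = 0.723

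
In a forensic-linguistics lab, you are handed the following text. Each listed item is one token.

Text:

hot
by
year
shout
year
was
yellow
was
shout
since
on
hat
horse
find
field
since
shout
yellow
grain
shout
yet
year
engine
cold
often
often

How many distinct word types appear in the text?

17

Distinct types: {by, cold, engine, field, find, grain, hat, horse, hot, often, on, shout, since, was, year, yellow, yet}
V = 17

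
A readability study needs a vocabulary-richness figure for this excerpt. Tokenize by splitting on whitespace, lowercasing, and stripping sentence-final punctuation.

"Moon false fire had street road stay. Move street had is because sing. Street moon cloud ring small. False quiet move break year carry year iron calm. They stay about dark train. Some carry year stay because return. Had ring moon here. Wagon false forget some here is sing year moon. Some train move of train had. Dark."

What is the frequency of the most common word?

4

Frequencies: moon:4, had:4, year:4, false:3, street:3, stay:3, move:3, train:3, some:3, is:2, because:2, sing:2, ring:2, carry:2, dark:2, here:2, fire:1, road:1, cloud:1, small:1, … (10 more, each freq 1)
Most common: 'moon' with frequency 4.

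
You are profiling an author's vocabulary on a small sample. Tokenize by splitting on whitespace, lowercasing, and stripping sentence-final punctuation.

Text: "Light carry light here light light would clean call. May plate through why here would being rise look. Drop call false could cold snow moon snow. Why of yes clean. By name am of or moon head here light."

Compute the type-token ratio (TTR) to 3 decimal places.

N = 39 tokens, V = 26 types.
TTR = V / N = 26 / 39 = 0.667

0.667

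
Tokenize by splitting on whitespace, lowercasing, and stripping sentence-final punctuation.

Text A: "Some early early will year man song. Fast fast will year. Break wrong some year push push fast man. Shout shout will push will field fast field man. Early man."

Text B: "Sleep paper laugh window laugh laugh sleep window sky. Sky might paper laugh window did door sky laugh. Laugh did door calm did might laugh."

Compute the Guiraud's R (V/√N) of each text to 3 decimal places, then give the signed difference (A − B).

A: V=12, N=30, R=2.191
B: V=9, N=25, R=1.800
Difference = 2.191 − 1.800 = 0.391

0.391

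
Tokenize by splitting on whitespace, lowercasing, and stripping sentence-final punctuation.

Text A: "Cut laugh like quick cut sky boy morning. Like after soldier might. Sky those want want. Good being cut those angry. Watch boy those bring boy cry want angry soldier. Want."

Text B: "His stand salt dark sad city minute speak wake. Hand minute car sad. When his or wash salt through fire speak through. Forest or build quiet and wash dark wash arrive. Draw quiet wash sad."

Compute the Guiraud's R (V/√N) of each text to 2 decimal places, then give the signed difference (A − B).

-0.49

A: V=18, N=31, R=3.23
B: V=22, N=35, R=3.72
Difference = 3.23 − 3.72 = -0.49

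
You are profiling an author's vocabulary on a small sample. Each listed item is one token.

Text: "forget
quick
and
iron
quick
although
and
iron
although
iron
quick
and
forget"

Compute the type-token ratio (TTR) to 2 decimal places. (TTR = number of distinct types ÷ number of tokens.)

0.38

N = 13 tokens, V = 5 types.
TTR = V / N = 5 / 13 = 0.38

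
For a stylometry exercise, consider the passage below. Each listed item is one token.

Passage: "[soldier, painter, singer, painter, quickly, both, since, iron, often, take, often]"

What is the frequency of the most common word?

2

Frequencies: painter:2, often:2, soldier:1, singer:1, quickly:1, both:1, since:1, iron:1, take:1
Most common: 'painter' with frequency 2.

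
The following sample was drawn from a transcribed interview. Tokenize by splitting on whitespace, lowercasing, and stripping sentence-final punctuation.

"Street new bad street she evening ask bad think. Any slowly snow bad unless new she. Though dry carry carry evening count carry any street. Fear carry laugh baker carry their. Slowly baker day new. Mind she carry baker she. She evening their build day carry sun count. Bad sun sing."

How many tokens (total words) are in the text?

Tokens: street, new, bad, street, she, evening, ask, bad, think, any, slowly, snow, bad, unless, new, she, though, dry, carry, carry, evening, count, carry, any, street, fear, carry, laugh, baker, carry, their, slowly, baker, day, new, mind, she, carry, baker, she, she, evening, their, build, day, carry, sun, count, bad, sun, sing
N = 51

51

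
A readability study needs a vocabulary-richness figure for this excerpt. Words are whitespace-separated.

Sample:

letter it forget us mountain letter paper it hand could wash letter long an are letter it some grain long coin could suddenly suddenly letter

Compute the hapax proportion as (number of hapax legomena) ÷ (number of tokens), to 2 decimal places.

Frequencies: letter:5, it:3, could:2, long:2, suddenly:2, forget:1, us:1, mountain:1, paper:1, hand:1, wash:1, an:1, are:1, some:1, grain:1, coin:1
Hapax count = 11; token count = 25.
Ratio = 11 / 25 = 0.44

0.44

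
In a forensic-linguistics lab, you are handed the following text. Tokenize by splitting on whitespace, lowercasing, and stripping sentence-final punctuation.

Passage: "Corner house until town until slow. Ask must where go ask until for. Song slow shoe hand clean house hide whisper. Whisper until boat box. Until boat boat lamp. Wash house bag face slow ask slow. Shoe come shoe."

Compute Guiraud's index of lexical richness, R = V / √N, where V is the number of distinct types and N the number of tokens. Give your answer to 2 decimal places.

3.68

N = 39, V = 23.
√N = 6.244998
R = 23 / 6.244998 = 3.68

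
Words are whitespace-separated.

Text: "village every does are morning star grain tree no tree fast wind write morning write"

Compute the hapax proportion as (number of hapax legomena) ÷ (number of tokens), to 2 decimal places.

0.60

Frequencies: morning:2, tree:2, write:2, village:1, every:1, does:1, are:1, star:1, grain:1, no:1, fast:1, wind:1
Hapax count = 9; token count = 15.
Ratio = 9 / 15 = 0.60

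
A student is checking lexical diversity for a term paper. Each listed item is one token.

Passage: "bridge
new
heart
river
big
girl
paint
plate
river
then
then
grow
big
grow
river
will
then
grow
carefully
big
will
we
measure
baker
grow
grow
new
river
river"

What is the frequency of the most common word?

5

Frequencies: river:5, grow:5, big:3, then:3, new:2, will:2, bridge:1, heart:1, girl:1, paint:1, plate:1, carefully:1, we:1, measure:1, baker:1
Most common: 'river' with frequency 5.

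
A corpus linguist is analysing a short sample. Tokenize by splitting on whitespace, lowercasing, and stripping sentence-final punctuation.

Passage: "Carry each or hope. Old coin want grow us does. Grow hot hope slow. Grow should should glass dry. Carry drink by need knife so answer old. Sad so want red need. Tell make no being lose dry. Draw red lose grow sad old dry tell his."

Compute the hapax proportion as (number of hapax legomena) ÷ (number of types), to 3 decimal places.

Frequencies: grow:4, old:3, dry:3, carry:2, hope:2, want:2, should:2, need:2, so:2, sad:2, red:2, tell:2, lose:2, each:1, or:1, coin:1, us:1, does:1, hot:1, slow:1, … (10 more, each freq 1)
Hapax count = 17; type count = 30.
Ratio = 17 / 30 = 0.567

0.567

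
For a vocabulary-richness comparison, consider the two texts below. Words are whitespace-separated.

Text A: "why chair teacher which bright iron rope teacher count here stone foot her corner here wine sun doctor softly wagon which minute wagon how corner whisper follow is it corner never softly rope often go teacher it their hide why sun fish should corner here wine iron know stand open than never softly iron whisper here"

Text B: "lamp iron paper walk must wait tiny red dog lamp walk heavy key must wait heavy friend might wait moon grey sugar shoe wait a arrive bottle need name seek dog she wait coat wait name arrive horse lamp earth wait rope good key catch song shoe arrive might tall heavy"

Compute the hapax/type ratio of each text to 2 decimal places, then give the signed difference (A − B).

-0.06

A: hapax=21, V=35, ratio=0.60
B: hapax=21, V=32, ratio=0.66
Difference = 0.60 − 0.66 = -0.06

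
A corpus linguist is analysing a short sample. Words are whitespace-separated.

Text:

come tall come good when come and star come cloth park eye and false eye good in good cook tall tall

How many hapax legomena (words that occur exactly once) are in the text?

Frequencies: come:4, tall:3, good:3, and:2, eye:2, when:1, star:1, cloth:1, park:1, false:1, in:1, cook:1
Hapax (freq=1): cloth, cook, false, in, park, star, when

7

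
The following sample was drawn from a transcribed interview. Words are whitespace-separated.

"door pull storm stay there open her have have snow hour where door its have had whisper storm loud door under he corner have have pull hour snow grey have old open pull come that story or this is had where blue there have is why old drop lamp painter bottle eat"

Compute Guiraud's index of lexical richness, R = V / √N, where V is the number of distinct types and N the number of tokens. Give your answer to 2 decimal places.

4.58

N = 52, V = 33.
√N = 7.211103
R = 33 / 7.211103 = 4.58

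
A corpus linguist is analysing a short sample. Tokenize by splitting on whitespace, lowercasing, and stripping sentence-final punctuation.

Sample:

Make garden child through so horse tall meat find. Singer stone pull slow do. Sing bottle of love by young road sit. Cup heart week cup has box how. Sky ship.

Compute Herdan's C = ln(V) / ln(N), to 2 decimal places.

N = 31, V = 30.
ln(V) = 3.401197, ln(N) = 3.433987
C = 3.401197 / 3.433987 = 0.99

0.99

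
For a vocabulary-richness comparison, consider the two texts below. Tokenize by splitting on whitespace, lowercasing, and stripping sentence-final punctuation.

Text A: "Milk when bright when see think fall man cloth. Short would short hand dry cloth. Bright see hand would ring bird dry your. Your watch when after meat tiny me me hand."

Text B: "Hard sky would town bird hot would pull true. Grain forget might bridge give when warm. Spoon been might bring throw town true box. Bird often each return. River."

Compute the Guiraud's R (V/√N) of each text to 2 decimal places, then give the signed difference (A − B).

A: V=20, N=32, R=3.54
B: V=24, N=29, R=4.46
Difference = 3.54 − 4.46 = -0.92

-0.92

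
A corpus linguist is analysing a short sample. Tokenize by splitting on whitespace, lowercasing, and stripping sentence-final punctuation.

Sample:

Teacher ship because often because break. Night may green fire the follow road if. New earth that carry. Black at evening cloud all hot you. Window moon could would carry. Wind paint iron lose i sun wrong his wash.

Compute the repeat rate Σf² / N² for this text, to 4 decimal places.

Frequencies: because:2, carry:2, teacher:1, ship:1, often:1, break:1, night:1, may:1, green:1, fire:1, the:1, follow:1, road:1, if:1, new:1, earth:1, that:1, black:1, at:1, evening:1, … (17 more, each freq 1)
Σf² = 43; N² = 1521
Repeat rate = 43 / 1521 = 0.0283

0.0283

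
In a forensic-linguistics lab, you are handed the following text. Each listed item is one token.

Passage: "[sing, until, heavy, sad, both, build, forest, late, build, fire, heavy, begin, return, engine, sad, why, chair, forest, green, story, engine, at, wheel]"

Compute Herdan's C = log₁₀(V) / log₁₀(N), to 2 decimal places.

0.92

N = 23, V = 18.
log₁₀(V) = 1.255273, log₁₀(N) = 1.361728
C = 1.255273 / 1.361728 = 0.92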